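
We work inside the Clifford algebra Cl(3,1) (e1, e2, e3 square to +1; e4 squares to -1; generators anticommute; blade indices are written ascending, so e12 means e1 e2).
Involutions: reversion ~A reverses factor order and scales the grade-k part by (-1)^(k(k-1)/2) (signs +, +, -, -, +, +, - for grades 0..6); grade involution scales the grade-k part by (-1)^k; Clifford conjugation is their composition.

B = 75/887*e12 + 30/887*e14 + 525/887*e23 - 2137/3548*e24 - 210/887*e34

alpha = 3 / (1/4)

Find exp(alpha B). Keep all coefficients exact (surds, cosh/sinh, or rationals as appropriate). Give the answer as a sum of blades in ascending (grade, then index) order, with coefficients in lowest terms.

B^2 term by term: the squares give (75/887)^2*(e12)^2 + (30/887)^2*(e14)^2 + (525/887)^2*(e23)^2 + (-2137/3548)^2*(e24)^2 + (-210/887)^2*(e34)^2 = 5625/786769*(-1) + 900/786769*(+1) + 275625/786769*(-1) + 4566769/12588304*(+1) + 44100/786769*(+1) = 1/16 (each basis 2-blade squares to minus the product of its generators' squares); cross terms between blades sharing an index anticommute and cancel; the commuting (index-disjoint) pairs give grade-4 terms 2*c*c'*(blade product), which cancel blade by blade — e1234: -31500/786769 + 31500/786769 = 0 — confirming B is simple. So B^2 = 1/16.
B^2 = 1/16 — a positive square means the series sums to a boost: l = 1/4, alpha*l = 3, so exp(alpha B) = cosh(3) + (sinh(3)/(1/4))*B = cosh(3) + (4*sinh(3))*B.
Answer: cosh(3) + 300*sinh(3)/887*e12 + 120*sinh(3)/887*e14 + 2100*sinh(3)/887*e23 - 2137*sinh(3)/887*e24 - 840*sinh(3)/887*e34


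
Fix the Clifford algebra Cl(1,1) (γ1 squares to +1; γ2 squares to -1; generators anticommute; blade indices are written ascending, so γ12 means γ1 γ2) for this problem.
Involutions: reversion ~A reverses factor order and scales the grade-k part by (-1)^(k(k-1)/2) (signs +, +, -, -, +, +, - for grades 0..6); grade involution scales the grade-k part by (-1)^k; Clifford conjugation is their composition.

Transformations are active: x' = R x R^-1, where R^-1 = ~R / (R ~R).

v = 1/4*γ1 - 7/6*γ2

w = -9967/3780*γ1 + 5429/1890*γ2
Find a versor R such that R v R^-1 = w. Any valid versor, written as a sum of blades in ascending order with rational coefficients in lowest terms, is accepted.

Why this works: both vectors square to -187/144, so q(v) = q(w) and R = v + w = -4511/1890*γ1 + 1612/945*γ2 carries v to w — its own direction survives, the complement (v - w)/2 flips.
Answer: -4511/1890*γ1 + 1612/945*γ2


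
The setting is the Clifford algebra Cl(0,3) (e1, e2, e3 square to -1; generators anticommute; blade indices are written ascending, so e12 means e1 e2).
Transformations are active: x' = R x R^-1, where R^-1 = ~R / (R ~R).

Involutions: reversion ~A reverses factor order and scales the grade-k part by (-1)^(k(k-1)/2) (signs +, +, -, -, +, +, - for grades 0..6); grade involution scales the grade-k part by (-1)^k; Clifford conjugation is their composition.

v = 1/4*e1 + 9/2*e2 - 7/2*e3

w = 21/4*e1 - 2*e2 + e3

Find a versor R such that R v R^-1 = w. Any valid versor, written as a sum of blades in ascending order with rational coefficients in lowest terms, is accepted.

Here q(v) = q(w) = -521/16; the classical choice R = v + w = 11/2*e1 + 5/2*e2 - 5/2*e3 then realises v -> w under the sandwich.
Answer: 11/2*e1 + 5/2*e2 - 5/2*e3


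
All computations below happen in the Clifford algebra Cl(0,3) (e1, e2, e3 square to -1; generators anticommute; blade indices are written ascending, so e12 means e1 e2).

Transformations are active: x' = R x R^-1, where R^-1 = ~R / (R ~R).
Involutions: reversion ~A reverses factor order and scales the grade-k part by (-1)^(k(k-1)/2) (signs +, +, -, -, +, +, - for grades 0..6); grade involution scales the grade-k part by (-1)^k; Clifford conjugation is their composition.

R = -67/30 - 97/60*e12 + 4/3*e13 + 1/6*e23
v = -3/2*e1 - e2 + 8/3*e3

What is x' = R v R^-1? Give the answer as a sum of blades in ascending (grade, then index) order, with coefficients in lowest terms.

~R = -67/30 + 97/60*e12 - 4/3*e13 - 1/6*e23, and R ~R = 6773/720, so R^-1 = ~R / (6773/720).
R v = -82/45*e1 + 1517/360*e2 - 731/90*e3 - 581/180*e123
Answer: 11727/5210*e1 - 671/7815*e2 + 1198/521*e3


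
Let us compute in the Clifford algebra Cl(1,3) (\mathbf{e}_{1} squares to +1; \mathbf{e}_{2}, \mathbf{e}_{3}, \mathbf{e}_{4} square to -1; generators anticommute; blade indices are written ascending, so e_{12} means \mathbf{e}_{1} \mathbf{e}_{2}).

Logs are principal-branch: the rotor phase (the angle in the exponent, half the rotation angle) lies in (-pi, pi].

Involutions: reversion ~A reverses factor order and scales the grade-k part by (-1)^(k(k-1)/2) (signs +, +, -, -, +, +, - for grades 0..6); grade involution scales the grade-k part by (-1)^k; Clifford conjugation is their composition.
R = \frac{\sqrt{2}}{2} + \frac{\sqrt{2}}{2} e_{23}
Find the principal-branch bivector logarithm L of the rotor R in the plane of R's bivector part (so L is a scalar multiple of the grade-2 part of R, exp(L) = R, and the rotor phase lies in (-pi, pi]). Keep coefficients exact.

The scalar part of R is \frac{\sqrt{2}}{2}, and that scalar determines the rotor phase on the principal branch; recovering the unit plane as bivector-part over sine of the phase gives L = phase * plane.
Concretely: cos(phase) = \frac{\sqrt{2}}{2} gives phase = ±\frac{\pi}{4}, and since phase/sin(phase) is even the sign is immaterial: L = (phase/sin(phase)) * <R>_2 = (\frac{\sqrt{2} \pi}{4}) * <R>_2.
Answer: \frac{\pi}{4} e_{23}


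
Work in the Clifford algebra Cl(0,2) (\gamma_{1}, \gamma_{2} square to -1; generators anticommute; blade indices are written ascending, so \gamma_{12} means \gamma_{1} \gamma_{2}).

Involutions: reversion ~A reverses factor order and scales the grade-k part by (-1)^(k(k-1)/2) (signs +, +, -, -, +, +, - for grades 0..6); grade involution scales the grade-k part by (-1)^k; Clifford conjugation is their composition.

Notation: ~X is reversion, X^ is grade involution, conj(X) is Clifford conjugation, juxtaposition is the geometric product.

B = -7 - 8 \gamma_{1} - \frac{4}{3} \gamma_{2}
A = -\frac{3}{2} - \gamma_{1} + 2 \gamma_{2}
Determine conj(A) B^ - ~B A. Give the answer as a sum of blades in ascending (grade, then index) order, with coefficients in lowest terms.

first term: \frac{31}{6} - 19 \gamma_{1} + 12 \gamma_{2} + \frac{52}{3} \gamma_{12}
second term: \frac{31}{6} + 19 \gamma_{1} - 12 \gamma_{2} - \frac{52}{3} \gamma_{12}
Answer: -38 \gamma_{1} + 24 \gamma_{2} + \frac{104}{3} \gamma_{12}


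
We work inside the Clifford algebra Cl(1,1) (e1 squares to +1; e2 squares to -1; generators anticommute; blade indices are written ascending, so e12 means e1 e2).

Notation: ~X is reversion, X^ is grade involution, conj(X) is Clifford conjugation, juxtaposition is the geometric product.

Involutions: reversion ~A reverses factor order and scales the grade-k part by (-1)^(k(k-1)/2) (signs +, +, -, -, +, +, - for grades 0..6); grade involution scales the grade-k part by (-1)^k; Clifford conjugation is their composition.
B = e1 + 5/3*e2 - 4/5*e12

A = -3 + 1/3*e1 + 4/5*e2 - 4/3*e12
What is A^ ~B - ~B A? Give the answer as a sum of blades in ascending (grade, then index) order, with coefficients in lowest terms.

first term: -1/15 - 319/225*e1 - 59/15*e2 - 97/45*e12
second term: -31/15 - 1319/225*e1 - 33/5*e2 - 97/45*e12
Answer: 2 + 40/9*e1 + 8/3*e2


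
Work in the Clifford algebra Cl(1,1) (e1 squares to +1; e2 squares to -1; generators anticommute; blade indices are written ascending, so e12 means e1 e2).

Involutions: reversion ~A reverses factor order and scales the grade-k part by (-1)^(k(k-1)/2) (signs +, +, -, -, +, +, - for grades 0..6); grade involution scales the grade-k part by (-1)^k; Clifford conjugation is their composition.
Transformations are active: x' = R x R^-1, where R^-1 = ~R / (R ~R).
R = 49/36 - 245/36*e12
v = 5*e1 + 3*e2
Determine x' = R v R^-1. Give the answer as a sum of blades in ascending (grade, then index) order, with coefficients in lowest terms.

~R = 49/36 + 245/36*e12, and R ~R = -2401/54, so R^-1 = ~R / (-2401/54).
R v = 245/9*e1 + 343/9*e2
Answer: -20/3*e1 - 16/3*e2


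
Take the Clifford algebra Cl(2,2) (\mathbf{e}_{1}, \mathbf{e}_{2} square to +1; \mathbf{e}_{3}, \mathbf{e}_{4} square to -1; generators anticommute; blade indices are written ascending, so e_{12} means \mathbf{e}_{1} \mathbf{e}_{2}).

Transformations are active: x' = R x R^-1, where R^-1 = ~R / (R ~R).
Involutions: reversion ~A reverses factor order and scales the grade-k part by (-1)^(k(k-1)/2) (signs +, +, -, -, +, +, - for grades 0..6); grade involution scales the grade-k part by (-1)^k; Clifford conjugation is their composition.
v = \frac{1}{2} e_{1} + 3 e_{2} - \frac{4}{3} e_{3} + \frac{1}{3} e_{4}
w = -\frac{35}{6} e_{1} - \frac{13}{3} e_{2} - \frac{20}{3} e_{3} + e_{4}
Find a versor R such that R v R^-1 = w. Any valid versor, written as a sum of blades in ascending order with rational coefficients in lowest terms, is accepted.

Take R = v + w = -\frac{16}{3} e_{1} - \frac{4}{3} e_{2} - 8 e_{3} + \frac{4}{3} e_{4}. Because q(v) = q(w) = \frac{265}{36}, conjugation by R sends v exactly to w.
Answer: -\frac{16}{3} e_{1} - \frac{4}{3} e_{2} - 8 e_{3} + \frac{4}{3} e_{4}


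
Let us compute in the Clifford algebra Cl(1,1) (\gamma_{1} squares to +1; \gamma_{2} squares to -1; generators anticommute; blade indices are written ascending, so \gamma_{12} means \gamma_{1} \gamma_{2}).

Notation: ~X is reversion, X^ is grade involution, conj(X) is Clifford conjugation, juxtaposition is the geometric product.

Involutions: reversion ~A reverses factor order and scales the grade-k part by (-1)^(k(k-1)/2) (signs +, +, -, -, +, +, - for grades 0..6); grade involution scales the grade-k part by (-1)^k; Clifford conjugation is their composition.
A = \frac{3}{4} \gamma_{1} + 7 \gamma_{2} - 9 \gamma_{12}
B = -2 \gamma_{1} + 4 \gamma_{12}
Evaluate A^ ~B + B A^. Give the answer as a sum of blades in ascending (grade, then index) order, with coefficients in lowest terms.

first term: \frac{75}{2} + 28 \gamma_{1} - 15 \gamma_{2} - 14 \gamma_{12}
second term: -\frac{69}{2} + 28 \gamma_{1} + 21 \gamma_{2} + 14 \gamma_{12}
Answer: 3 + 56 \gamma_{1} + 6 \gamma_{2}


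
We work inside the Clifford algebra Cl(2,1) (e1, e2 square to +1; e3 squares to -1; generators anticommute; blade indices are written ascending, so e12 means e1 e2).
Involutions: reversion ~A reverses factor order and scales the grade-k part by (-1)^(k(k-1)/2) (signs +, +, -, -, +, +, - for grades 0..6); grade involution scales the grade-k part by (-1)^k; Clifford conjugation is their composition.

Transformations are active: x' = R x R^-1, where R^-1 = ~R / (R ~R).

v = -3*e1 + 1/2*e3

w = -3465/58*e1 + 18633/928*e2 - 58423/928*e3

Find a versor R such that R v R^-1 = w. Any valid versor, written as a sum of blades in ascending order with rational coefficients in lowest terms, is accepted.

A norm check does it: q(v) = q(w) = 35/4, hence R = v + w = -3639/58*e1 + 18633/928*e2 - 57959/928*e3 realises the map — parallel part kept, (v - w)/2 negated, v carried to w.
Answer: -3639/58*e1 + 18633/928*e2 - 57959/928*e3


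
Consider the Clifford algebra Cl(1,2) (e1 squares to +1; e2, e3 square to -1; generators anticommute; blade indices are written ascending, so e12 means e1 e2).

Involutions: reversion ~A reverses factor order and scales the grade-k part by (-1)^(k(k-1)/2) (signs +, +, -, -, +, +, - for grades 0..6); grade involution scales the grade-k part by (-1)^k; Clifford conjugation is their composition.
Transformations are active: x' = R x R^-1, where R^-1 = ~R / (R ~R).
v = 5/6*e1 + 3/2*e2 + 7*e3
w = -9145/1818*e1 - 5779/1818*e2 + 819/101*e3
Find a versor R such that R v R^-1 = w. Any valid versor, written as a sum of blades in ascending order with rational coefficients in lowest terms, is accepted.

Construction: equal norms (both -455/9) license R = v + w = -3815/909*e1 - 1526/909*e2 + 1526/101*e3 — nothing changes along that direction, while (v - w)/2 changes sign, so v maps onto w.
Answer: -3815/909*e1 - 1526/909*e2 + 1526/101*e3


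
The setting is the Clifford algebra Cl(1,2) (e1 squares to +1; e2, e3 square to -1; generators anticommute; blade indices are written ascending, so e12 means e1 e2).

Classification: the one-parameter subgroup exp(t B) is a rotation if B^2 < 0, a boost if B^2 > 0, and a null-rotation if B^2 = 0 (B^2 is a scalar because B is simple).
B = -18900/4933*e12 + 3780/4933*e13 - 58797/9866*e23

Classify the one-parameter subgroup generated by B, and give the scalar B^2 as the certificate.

B^2 term by term: the squares give (-18900/4933)^2*(e12)^2 + (3780/4933)^2*(e13)^2 + (-58797/9866)^2*(e23)^2 = 357210000/24334489*(+1) + 14288400/24334489*(+1) + 3457087209/97337956*(-1) = -81/4 (each basis 2-blade squares to minus the product of its generators' squares); cross terms between blades sharing an index anticommute and cancel. So B^2 = -81/4.
Answer: rotation, certificate B^2 = -81/4. Check the certificate: B^2 = -81/4, and that sign is decisive whatever form B takes.


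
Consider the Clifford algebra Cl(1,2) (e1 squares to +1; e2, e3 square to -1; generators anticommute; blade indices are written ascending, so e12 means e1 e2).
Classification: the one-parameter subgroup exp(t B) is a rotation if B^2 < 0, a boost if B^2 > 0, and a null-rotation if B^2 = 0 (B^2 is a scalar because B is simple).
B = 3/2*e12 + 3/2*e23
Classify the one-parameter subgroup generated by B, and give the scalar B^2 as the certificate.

B^2 term by term: the squares give (3/2)^2*(e12)^2 + (3/2)^2*(e23)^2 = 9/4*(+1) + 9/4*(-1) = 0 (each basis 2-blade squares to minus the product of its generators' squares); cross terms between blades sharing an index anticommute and cancel. So B^2 = 0.
Answer: null-rotation, certificate B^2 = 0. The class reads off the invariant scalar 0 directly.


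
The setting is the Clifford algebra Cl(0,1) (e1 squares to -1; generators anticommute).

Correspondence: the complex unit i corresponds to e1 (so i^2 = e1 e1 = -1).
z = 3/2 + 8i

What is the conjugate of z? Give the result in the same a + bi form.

In blades: z = 3/2 + 8*e1.
Conjugation here is Clifford conjugation: the scalar is fixed and the grade-1 and grade-2 blades all flip sign, giving 3/2 - 8*e1; translating back:
Answer: 3/2 - 8i


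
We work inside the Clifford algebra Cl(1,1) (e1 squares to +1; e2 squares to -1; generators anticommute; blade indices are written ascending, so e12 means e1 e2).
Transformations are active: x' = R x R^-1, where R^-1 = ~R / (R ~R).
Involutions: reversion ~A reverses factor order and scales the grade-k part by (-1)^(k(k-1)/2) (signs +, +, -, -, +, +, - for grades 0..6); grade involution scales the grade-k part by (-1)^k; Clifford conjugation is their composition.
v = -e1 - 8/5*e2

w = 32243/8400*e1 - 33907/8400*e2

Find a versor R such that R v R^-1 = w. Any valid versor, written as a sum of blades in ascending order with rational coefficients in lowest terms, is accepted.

Reasoning: v^2 = w^2 = -39/25 since conjugation preserves the quadratic form; R = v + w = 23843/8400*e1 - 47347/8400*e2 is then valid when invertible, keeping its own part and reversing (v - w)/2.
Answer: 23843/8400*e1 - 47347/8400*e2


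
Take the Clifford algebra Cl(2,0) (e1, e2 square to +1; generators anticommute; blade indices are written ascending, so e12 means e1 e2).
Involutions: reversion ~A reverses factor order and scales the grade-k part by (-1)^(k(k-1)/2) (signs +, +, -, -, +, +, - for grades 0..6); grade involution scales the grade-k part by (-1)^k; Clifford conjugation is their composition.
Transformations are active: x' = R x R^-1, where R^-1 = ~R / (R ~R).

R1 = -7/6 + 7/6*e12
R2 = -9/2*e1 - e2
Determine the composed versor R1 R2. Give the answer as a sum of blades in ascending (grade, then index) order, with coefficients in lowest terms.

Distribute over the terms of R1 (each basis-blade product reordered to ascending indices, repeated generators contracted through their squares):
(-7/6) R2 = 21/4*e1 + 7/6*e2
(7/6*e12) R2 = -7/6*e1 + 21/4*e2
Summing the partial products and collecting blades:
Answer: 49/12*e1 + 77/12*e2


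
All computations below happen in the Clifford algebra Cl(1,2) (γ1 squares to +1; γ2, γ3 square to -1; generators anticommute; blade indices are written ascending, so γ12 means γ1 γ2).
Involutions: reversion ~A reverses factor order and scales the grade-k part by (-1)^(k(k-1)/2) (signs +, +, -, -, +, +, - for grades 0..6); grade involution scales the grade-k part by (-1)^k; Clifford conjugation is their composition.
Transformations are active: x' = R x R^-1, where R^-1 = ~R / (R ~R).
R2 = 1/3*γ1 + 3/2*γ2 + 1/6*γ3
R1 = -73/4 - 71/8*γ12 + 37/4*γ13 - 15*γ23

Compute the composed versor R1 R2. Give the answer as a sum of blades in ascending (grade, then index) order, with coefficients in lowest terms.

Distribute over the terms of R2 (each basis-blade product reordered to ascending indices, repeated generators contracted through their squares):
R1 (1/3*γ1) = -73/12*γ1 + 71/24*γ2 - 37/12*γ3 - 5*γ123
R1 (3/2*γ2) = 213/16*γ1 - 219/8*γ2 - 45/2*γ3 - 111/8*γ123
R1 (1/6*γ3) = -37/24*γ1 + 5/2*γ2 - 73/24*γ3 - 71/48*γ123
Summing the partial products and collecting blades:
Answer: 91/16*γ1 - 263/12*γ2 - 229/8*γ3 - 977/48*γ123


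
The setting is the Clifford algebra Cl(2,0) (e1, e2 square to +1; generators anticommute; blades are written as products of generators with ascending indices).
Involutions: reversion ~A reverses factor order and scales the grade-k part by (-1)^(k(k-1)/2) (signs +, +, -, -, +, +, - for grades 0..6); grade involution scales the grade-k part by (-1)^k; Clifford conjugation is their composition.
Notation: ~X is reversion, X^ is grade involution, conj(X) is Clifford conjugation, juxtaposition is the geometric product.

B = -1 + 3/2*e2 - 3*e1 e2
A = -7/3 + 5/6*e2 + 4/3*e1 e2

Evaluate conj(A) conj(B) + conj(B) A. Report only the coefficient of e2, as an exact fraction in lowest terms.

first term: 91/12 + 9/2*e1 + 13/3*e2 - 17/3*e1 e2
second term: -35/12 + 9/2*e1 + 8/3*e2 - 25/3*e1 e2
Answer: 7


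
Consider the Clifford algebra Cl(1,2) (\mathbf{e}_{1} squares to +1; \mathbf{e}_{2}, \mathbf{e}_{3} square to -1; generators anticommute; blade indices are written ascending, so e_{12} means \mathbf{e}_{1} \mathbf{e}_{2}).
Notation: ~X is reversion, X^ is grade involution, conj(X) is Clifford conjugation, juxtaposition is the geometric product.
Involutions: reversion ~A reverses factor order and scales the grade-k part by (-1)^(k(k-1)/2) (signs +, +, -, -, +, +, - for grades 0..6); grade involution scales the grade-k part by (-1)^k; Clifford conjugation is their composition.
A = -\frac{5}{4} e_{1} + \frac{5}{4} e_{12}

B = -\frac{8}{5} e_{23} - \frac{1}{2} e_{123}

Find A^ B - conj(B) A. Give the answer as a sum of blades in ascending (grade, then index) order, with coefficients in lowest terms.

first term: -\frac{5}{8} e_{3} + 2 e_{13} - \frac{5}{8} e_{23} - 2 e_{123}
second term: -\frac{5}{8} e_{3} + 2 e_{13} + \frac{5}{8} e_{23} - 2 e_{123}
Answer: -\frac{5}{4} e_{23}


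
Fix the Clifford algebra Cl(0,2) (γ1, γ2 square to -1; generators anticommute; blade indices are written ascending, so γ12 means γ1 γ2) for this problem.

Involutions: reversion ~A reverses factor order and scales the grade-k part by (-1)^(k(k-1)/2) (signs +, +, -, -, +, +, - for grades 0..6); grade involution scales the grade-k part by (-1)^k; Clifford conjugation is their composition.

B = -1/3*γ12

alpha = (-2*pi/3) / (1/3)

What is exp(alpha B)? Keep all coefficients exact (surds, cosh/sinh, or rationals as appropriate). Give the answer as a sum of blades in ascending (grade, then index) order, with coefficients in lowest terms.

B^2 = (-1/3)^2*(γ12)^2 = 1/9*(-1) = -1/9 (a basis 2-blade squares to minus the product of its generators' squares).
B^2 = -1/9 — B^2 < 0, so the exponential closes trigonometrically: l = 1/3, alpha*l = -2*pi/3, so exp(alpha B) = cos(-2*pi/3) + (sin(-2*pi/3)/(1/3))*B = -1/2 + (-3*sqrt(3)/2)*B.
Answer: -1/2 + sqrt(3)/2*γ12


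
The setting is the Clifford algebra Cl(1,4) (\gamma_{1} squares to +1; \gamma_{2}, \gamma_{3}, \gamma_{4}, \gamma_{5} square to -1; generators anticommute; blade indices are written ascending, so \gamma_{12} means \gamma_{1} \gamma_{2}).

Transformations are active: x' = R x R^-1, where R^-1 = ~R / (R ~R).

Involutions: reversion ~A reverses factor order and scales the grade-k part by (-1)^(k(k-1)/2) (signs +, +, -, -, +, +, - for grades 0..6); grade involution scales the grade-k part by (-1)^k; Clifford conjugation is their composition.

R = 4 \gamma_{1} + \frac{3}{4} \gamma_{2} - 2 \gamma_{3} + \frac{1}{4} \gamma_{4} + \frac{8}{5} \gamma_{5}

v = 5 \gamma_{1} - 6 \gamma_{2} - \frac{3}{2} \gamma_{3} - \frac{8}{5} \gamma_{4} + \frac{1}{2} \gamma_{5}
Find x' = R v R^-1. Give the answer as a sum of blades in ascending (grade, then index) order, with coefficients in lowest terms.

~R = 4 \gamma_{1} + \frac{3}{4} \gamma_{2} - 2 \gamma_{3} + \frac{1}{4} \gamma_{4} + \frac{8}{5} \gamma_{5}, and R ~R = \frac{1763}{200}, so R^-1 = ~R / (\frac{1763}{200}).
R v = \frac{211}{10} - \frac{111}{4} \gamma_{12} + 4 \gamma_{13} - \frac{153}{20} \gamma_{14} - 6 \gamma_{15} - \frac{105}{8} \gamma_{23} + \frac{3}{10} \gamma_{24} + \frac{399}{40} \gamma_{25} + \frac{143}{40} \gamma_{34} + \frac{7}{5} \gamma_{35} + \frac{537}{200} \gamma_{45}
Answer: \frac{24945}{1763} \gamma_{1} + \frac{16908}{1763} \gamma_{2} - \frac{28471}{3526} \gamma_{3} + \frac{24654}{8815} \gamma_{4} + \frac{25245}{3526} \gamma_{5}


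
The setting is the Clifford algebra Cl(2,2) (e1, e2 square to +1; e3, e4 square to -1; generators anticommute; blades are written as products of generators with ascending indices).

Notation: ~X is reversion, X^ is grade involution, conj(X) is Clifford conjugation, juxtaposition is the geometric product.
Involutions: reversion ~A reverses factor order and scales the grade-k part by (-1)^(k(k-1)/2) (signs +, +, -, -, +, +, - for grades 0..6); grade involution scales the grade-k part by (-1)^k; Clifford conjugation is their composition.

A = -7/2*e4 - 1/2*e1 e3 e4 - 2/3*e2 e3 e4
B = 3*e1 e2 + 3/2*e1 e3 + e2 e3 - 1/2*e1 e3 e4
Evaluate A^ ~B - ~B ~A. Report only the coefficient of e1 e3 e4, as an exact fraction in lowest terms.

first term: -1/4 - 17/12*e4 + 1/3*e1 e2 - 7/4*e1 e3 - 10*e1 e2 e4 - 13/4*e1 e3 e4 - 5*e2 e3 e4
second term: -1/4 - 17/12*e4 - 1/3*e1 e2 + 7/4*e1 e3 + 10*e1 e2 e4 + 13/4*e1 e3 e4 + 5*e2 e3 e4
Answer: -13/2


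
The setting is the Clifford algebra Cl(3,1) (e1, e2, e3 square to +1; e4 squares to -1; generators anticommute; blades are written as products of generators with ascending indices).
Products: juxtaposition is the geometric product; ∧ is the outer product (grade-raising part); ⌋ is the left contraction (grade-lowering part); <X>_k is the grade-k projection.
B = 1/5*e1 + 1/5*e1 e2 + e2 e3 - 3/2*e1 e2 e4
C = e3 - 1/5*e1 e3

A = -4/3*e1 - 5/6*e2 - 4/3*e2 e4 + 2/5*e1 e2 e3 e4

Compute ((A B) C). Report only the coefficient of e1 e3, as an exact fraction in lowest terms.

step 1: -4/15 + 13/6*e1 - 4/15*e2 - 43/30*e3 + 1/6*e1 e2 - 83/60*e1 e4 + 2*e2 e4 - 106/75*e3 e4 - 4/3*e1 e2 e3 - 4/15*e1 e2 e4 - 2/25*e2 e3 e4
step 2: -43/30 - 43/150*e1 + 4/15*e2 - 7/10*e3 + 106/75*e4 - 4/3*e1 e2 + 111/50*e1 e3 - 106/375*e1 e4 - 7/30*e2 e3 + 2/25*e2 e4 + 83/300*e3 e4 + 17/150*e1 e2 e3 + 2/125*e1 e2 e4 + 83/60*e1 e3 e4 - 154/75*e2 e3 e4 + 2/3*e1 e2 e3 e4
Answer: 111/50


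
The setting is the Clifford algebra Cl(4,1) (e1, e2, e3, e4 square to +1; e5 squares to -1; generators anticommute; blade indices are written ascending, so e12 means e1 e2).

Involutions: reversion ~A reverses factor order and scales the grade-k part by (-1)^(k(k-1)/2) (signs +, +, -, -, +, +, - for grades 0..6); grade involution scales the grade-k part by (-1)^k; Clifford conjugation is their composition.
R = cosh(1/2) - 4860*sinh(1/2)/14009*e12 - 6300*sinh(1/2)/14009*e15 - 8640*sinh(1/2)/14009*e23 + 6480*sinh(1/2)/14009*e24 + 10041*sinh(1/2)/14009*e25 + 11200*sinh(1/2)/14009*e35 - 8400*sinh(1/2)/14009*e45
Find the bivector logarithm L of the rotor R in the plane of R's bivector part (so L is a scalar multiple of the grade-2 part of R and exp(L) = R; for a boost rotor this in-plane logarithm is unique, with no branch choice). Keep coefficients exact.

The scalar part of R is cosh(1/2), which fixes the rapidity magnitude through cosh (cosh is even, so it cannot fix the sign — the bivector part carries that); dividing the bivector part by sinh of the rapidity gives the plane, and L = rapidity * plane, where the joint sign ambiguity of (rapidity, plane) cancels in the product.
Concretely: cosh(rapidity) = cosh(1/2) gives rapidity = ±1/2, and since rapidity/sinh(rapidity) is even the sign is immaterial: L = (rapidity/sinh(rapidity)) * <R>_2 = (1/(2*sinh(1/2))) * <R>_2.
Answer: -2430/14009*e12 - 3150/14009*e15 - 4320/14009*e23 + 3240/14009*e24 + 10041/28018*e25 + 5600/14009*e35 - 4200/14009*e45


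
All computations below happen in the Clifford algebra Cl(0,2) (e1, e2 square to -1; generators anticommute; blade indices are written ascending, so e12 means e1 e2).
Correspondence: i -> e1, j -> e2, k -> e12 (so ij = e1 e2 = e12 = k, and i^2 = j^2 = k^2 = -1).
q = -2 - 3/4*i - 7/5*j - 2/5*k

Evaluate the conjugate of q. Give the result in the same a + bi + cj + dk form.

In blades: q = -2 - 3/4*e1 - 7/5*e2 - 2/5*e12.
Conjugation here is Clifford conjugation: the scalar is fixed and the grade-1 and grade-2 blades all flip sign, giving -2 + 3/4*e1 + 7/5*e2 + 2/5*e12; translating back:
Answer: -2 + 3/4*i + 7/5*j + 2/5*k


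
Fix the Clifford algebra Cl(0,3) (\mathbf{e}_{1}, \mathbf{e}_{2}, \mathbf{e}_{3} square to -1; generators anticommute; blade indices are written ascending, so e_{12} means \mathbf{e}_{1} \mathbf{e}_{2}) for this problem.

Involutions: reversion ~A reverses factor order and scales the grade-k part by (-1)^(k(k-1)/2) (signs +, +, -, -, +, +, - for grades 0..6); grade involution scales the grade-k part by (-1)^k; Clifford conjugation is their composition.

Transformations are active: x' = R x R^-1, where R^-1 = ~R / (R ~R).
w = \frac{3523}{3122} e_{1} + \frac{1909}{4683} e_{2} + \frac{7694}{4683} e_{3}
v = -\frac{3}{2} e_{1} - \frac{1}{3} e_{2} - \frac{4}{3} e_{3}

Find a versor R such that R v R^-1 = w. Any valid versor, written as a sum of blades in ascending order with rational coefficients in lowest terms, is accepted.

Sketch: the shared square -\frac{149}{36} makes R = v + w = -\frac{580}{1561} e_{1} + \frac{116}{1561} e_{2} + \frac{1450}{4683} e_{3} the natural versor; its sandwich fixes that direction, negates (v - w)/2, and sends v to w.
Answer: -\frac{580}{1561} e_{1} + \frac{116}{1561} e_{2} + \frac{1450}{4683} e_{3}


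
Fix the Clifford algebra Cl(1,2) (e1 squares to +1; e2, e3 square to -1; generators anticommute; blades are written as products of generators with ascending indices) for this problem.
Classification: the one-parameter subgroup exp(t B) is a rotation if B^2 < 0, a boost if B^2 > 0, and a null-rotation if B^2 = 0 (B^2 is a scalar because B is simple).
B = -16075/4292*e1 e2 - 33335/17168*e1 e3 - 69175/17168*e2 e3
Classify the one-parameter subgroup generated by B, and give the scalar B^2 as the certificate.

B^2 term by term: the squares give (-16075/4292)^2*(e1 e2)^2 + (-33335/17168)^2*(e1 e3)^2 + (-69175/17168)^2*(e2 e3)^2 = 258405625/18421264*(+1) + 1111222225/294740224*(+1) + 4785180625/294740224*(-1) = 25/16 (each basis 2-blade squares to minus the product of its generators' squares); cross terms between blades sharing an index anticommute and cancel. So B^2 = 25/16.
Answer: boost, certificate B^2 = 25/16. B^2 = 25/16 is basis-independent, so its sign is the whole story.


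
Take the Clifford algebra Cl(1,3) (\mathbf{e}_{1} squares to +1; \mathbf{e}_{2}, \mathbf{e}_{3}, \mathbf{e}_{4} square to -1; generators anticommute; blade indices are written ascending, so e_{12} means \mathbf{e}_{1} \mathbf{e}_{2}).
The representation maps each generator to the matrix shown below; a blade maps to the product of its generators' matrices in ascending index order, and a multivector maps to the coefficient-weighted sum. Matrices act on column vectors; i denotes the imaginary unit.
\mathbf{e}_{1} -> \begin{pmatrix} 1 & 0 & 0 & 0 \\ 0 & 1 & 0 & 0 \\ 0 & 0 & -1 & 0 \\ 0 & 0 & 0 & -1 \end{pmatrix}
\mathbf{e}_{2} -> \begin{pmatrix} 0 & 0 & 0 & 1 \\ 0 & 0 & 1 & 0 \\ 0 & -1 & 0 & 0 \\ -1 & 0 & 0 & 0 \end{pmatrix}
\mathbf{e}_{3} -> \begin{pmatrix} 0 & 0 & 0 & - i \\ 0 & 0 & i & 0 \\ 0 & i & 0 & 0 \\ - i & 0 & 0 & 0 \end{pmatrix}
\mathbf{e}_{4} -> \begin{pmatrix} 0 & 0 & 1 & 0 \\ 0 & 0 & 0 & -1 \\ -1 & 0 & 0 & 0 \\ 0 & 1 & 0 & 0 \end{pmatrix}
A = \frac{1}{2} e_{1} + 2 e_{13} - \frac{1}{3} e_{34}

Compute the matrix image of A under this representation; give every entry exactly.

Bivector images (products of the table entries): rho(e_{13}) = rho(\mathbf{e}_{1})rho(\mathbf{e}_{3}) = \begin{pmatrix} 0 & 0 & 0 & - i \\ 0 & 0 & i & 0 \\ 0 & - i & 0 & 0 \\ i & 0 & 0 & 0 \end{pmatrix}; rho(e_{34}) = rho(\mathbf{e}_{3})rho(\mathbf{e}_{4}) = \begin{pmatrix} 0 & - i & 0 & 0 \\ - i & 0 & 0 & 0 \\ 0 & 0 & 0 & - i \\ 0 & 0 & - i & 0 \end{pmatrix}.
M = (\frac{1}{2})*rho(e_{1}) + (2)*rho(e_{13}) + (-\frac{1}{3})*rho(e_{34}), summed entrywise:
Answer: \begin{pmatrix} \frac{1}{2} & \frac{i}{3} & 0 & - 2 i \\ \frac{i}{3} & \frac{1}{2} & 2 i & 0 \\ 0 & - 2 i & - \frac{1}{2} & \frac{i}{3} \\ 2 i & 0 & \frac{i}{3} & - \frac{1}{2} \end{pmatrix}


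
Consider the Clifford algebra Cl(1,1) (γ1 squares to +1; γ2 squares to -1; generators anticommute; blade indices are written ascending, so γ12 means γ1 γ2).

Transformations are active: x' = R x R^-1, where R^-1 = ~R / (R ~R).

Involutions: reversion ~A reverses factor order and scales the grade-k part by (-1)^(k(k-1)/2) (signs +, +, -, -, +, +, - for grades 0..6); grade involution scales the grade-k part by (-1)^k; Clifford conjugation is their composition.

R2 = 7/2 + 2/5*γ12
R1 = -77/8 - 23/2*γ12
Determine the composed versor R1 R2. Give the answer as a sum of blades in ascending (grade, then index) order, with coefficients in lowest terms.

Distribute over the terms of R1 (each basis-blade product reordered to ascending indices, repeated generators contracted through their squares):
(-77/8) R2 = -539/16 - 77/20*γ12
(-23/2*γ12) R2 = -23/5 - 161/4*γ12
Summing the partial products and collecting blades:
Answer: -3063/80 - 441/10*γ12


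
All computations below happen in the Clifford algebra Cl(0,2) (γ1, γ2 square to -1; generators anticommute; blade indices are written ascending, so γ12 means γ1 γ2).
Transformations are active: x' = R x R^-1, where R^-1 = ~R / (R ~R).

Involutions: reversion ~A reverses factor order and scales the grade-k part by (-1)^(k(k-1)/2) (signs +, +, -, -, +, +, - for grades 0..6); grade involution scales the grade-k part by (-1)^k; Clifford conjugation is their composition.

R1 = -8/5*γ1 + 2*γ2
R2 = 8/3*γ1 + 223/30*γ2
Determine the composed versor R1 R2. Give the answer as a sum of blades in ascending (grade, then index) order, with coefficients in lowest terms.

Distribute over the terms of R1 (each basis-blade product reordered to ascending indices, repeated generators contracted through their squares):
(-8/5*γ1) R2 = 64/15 - 892/75*γ12
(2*γ2) R2 = -223/15 - 16/3*γ12
Summing the partial products and collecting blades:
Answer: -53/5 - 1292/75*γ12


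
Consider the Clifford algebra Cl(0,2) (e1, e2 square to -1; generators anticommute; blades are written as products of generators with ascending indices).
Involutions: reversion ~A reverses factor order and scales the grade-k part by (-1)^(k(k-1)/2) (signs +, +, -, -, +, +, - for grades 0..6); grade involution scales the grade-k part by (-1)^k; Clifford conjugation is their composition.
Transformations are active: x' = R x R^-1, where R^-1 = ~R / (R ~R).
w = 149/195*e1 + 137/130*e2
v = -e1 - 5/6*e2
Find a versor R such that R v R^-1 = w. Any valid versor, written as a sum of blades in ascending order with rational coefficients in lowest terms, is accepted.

Take R = v + w = -46/195*e1 + 43/195*e2. Because q(v) = q(w) = -61/36, conjugation by R sends v exactly to w.
Answer: -46/195*e1 + 43/195*e2


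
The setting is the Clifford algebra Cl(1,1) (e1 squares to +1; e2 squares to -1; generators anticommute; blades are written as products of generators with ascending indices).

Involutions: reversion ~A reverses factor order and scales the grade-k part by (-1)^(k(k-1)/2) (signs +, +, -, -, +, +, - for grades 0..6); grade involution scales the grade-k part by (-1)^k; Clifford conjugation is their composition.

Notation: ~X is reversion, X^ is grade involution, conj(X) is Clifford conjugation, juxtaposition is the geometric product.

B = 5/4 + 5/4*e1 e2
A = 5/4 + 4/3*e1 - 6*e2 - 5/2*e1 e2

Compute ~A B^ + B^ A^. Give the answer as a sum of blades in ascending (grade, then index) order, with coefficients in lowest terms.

first term: 75/16 - 35/6*e1 - 35/6*e2 + 75/16*e1 e2
second term: -25/16 - 55/6*e1 + 55/6*e2 - 25/16*e1 e2
Answer: 25/8 - 15*e1 + 10/3*e2 + 25/8*e1 e2


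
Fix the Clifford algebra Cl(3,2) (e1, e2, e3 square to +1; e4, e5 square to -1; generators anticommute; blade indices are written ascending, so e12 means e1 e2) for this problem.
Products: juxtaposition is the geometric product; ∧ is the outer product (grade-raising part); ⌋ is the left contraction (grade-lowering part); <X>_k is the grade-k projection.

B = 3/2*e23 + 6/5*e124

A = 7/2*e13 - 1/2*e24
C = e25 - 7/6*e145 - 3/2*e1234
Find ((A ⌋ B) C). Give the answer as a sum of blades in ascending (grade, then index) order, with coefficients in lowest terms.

step 1: -3/5*e1
step 2: 7/10*e45 - 3/5*e125 + 9/10*e234
Answer: 7/10*e45 - 3/5*e125 + 9/10*e234


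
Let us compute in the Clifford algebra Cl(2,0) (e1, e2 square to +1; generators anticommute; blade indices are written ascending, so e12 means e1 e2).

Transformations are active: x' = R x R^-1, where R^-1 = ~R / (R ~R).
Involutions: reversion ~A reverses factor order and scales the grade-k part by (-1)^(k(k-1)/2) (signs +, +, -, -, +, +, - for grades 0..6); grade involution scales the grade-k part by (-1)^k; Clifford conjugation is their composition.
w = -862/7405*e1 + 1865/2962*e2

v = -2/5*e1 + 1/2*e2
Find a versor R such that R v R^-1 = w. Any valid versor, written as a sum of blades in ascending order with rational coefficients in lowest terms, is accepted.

The midline construction: v and w both square to 41/100, so reflecting in their sum -3824/7405*e1 + 1673/1481*e2 exchanges them.
Answer: -3824/7405*e1 + 1673/1481*e2


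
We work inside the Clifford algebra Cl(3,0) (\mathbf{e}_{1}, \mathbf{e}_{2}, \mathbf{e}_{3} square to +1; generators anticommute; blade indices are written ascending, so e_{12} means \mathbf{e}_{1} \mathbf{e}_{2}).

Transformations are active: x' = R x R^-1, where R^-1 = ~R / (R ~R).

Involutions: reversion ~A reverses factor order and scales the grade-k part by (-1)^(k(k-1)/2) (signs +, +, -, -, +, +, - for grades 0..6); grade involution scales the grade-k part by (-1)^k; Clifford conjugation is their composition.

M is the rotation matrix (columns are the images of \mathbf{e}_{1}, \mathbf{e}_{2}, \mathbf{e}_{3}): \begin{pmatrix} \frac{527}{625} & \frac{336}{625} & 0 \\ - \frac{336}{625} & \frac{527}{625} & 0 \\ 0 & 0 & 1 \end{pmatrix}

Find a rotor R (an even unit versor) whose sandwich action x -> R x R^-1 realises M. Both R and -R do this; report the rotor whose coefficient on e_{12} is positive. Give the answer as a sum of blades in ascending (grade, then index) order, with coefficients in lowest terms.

Method: write R = a + b12*e_{12} + b13*e_{13} + b23*e_{23} with a^2 + b12^2 + b13^2 + b23^2 = 1 (so R^-1 = ~R). Expanding the columns R e_j ~R gives tr M = 4a^2 - 1 and, from the antisymmetric part, M21 - M12 = -4a*b12, M13 - M31 = 4a*b13, M32 - M23 = -4a*b23.
Here tr M = \frac{1679}{625}, so a^2 = (1 + tr M)/4 = \frac{576}{625} and a = ±\frac{24}{25}. Taking a = \frac{24}{25}: M21 - M12 = -\frac{672}{625}, M13 - M31 = 0, M32 - M23 = 0, giving b12 = \frac{7}{25}, b13 = 0, b23 = 0, i.e. R = \frac{24}{25} + \frac{7}{25} e_{12}.
Its e_{12} coefficient is already positive.
Answer: \frac{24}{25} + \frac{7}{25} e_{12}. Recall the cover is two-to-one: with M of trace \frac{1679}{625}, both preimages act alike, and the stated e_{12} sign chooses the sheet.


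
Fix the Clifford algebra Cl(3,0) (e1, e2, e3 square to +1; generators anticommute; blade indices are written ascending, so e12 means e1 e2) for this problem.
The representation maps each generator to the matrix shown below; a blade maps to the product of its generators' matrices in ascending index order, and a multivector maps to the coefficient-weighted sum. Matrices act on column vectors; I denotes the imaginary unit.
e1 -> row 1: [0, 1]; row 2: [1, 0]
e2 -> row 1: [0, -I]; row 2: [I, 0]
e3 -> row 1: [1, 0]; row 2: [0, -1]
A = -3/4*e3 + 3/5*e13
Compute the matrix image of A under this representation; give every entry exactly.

Bivector images (products of the table entries): rho(e13) = rho(e1)rho(e3) = row 1: [0, -1]; row 2: [1, 0].
M = (-3/4)*rho(e3) + (3/5)*rho(e13), summed entrywise:
Answer: row 1: [-3/4, -3/5]; row 2: [3/5, 3/4]


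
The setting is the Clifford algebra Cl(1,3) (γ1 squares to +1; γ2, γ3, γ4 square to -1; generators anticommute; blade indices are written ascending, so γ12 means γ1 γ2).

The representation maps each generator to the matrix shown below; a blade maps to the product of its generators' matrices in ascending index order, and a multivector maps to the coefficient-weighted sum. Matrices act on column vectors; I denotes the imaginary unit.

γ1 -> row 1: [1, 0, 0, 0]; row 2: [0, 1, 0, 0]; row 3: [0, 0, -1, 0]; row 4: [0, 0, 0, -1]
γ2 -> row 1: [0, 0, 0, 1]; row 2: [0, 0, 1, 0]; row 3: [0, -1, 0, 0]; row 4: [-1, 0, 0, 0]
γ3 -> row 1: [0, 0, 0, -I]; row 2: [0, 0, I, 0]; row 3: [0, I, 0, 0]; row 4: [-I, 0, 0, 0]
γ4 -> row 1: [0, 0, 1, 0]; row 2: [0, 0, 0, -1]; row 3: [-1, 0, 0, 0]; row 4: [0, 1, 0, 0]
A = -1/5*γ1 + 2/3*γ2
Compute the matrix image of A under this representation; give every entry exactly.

M = (-1/5)*rho(γ1) + (2/3)*rho(γ2), summed entrywise:
Answer: row 1: [-1/5, 0, 0, 2/3]; row 2: [0, -1/5, 2/3, 0]; row 3: [0, -2/3, 1/5, 0]; row 4: [-2/3, 0, 0, 1/5]


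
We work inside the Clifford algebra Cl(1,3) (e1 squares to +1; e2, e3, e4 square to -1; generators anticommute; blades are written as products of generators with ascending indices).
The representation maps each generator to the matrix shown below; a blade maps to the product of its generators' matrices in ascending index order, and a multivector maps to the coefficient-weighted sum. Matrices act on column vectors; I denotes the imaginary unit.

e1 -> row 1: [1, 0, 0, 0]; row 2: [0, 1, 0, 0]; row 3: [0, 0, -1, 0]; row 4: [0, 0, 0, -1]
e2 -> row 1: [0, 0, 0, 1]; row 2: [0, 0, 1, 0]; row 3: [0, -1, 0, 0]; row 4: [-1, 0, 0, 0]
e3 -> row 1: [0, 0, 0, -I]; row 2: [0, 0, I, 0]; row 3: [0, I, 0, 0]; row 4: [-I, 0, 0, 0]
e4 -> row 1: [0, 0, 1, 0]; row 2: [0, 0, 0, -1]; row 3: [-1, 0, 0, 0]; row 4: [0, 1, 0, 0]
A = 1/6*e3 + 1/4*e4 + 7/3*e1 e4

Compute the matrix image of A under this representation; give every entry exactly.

Bivector images (products of the table entries): rho(e1 e4) = rho(e1)rho(e4) = row 1: [0, 0, 1, 0]; row 2: [0, 0, 0, -1]; row 3: [1, 0, 0, 0]; row 4: [0, -1, 0, 0].
M = (1/6)*rho(e3) + (1/4)*rho(e4) + (7/3)*rho(e1 e4), summed entrywise:
Answer: row 1: [0, 0, 31/12, -I/6]; row 2: [0, 0, I/6, -31/12]; row 3: [25/12, I/6, 0, 0]; row 4: [-I/6, -25/12, 0, 0]


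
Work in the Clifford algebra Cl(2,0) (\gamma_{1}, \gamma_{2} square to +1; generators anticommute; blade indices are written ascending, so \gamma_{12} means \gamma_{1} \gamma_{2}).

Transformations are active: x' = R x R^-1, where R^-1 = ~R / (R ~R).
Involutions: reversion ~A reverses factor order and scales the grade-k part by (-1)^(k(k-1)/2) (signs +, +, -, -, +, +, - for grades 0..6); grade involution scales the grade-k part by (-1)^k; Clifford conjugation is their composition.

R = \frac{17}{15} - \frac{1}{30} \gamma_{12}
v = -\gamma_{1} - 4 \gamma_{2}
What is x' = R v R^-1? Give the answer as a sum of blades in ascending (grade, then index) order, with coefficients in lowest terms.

~R = \frac{17}{15} + \frac{1}{30} \gamma_{12}, and R ~R = \frac{1157}{900}, so R^-1 = ~R / (\frac{1157}{900}).
R v = -\gamma_{1} - \frac{137}{30} \gamma_{2}
Answer: -\frac{883}{1157} \gamma_{1} - \frac{4688}{1157} \gamma_{2}
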